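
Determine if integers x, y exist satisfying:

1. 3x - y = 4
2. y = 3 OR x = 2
Yes

Take x = 2, y = 2. Substituting into each constraint:
  (1) 3(2) + (-2) = 4 ✓
  (2) x = 2, target 2 ✓ (second branch holds)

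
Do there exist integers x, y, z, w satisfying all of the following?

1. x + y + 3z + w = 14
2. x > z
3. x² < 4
Yes

Take x = 0, y = 0, z = -1, w = 17. Substituting into each constraint:
  (1) 0 + 0 + 3(-1) + 17 = 14 ✓
  (2) 0 > -1 ✓
  (3) x² = (0)² = 0, and 0 < 4 ✓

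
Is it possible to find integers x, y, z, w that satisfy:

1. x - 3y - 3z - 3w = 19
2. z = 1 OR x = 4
Yes

Take x = 1, y = -7, z = 1, w = 0. Substituting into each constraint:
  (1) 1 - 3(-7) - 3(1) - 3(0) = 19 ✓
  (2) z = 1, target 1 ✓ (first branch holds)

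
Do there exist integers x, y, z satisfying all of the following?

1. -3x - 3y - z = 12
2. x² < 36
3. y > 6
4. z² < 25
No

The full constraint system is jointly infeasible over the integers. Each constraint and what it forces:

  - -3x - 3y - z = 12: is a linear equation tying the variables together
  - x² < 36: restricts x to |x| ≤ 5
  - y > 6: bounds one variable relative to a constant
  - z² < 25: restricts z to |z| ≤ 4

Range argument: with x ∈ [-5, 5], y ∈ [7, ∞], z ∈ [-4, 4], the left side of the equation is at most -2, but the right side is 12 > -2. No integer solution exists.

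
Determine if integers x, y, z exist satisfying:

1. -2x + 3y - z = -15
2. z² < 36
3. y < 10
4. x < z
Yes

Take x = -3, y = -7, z = 0. Substituting into each constraint:
  (1) -2(-3) + 3(-7) + 0 = -15 ✓
  (2) z² = (0)² = 0, and 0 < 36 ✓
  (3) -7 < 10 ✓
  (4) -3 < 0 ✓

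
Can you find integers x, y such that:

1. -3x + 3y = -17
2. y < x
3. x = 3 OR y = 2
No

Even the single constraint (-3x + 3y = -17) is infeasible over the integers.

  - -3x + 3y = -17: every term on the left is divisible by 3, so the LHS ≡ 0 (mod 3), but the RHS -17 is not — no integer solution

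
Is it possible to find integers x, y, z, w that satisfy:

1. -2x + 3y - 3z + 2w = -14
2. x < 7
Yes

Take x = 1, y = 0, z = 4, w = 0. Substituting into each constraint:
  (1) -2(1) + 3(0) - 3(4) + 2(0) = -14 ✓
  (2) 1 < 7 ✓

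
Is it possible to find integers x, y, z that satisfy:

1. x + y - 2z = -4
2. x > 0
Yes

Take x = 1, y = -5, z = 0. Substituting into each constraint:
  (1) 1 + (-5) - 2(0) = -4 ✓
  (2) 1 > 0 ✓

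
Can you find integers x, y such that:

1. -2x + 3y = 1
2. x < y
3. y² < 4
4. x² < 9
Yes

Take x = -2, y = -1. Substituting into each constraint:
  (1) -2(-2) + 3(-1) = 1 ✓
  (2) -2 < -1 ✓
  (3) y² = (-1)² = 1, and 1 < 4 ✓
  (4) x² = (-2)² = 4, and 4 < 9 ✓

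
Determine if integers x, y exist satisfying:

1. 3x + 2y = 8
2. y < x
Yes

Take x = 2, y = 1. Substituting into each constraint:
  (1) 3(2) + 2(1) = 8 ✓
  (2) 1 < 2 ✓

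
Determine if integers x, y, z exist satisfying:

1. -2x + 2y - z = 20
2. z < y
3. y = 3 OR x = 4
Yes

Take x = 4, y = 27, z = 26. Substituting into each constraint:
  (1) -2(4) + 2(27) + (-26) = 20 ✓
  (2) 26 < 27 ✓
  (3) x = 4, target 4 ✓ (second branch holds)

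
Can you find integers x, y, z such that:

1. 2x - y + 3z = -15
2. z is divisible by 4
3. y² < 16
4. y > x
Yes

Take x = -6, y = 3, z = 0. Substituting into each constraint:
  (1) 2(-6) + (-3) + 3(0) = -15 ✓
  (2) 0 = 4 × 0, remainder 0 ✓
  (3) y² = (3)² = 9, and 9 < 16 ✓
  (4) 3 > -6 ✓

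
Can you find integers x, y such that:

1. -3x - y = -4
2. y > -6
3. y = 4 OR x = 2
Yes

Take x = 0, y = 4. Substituting into each constraint:
  (1) -3(0) + (-4) = -4 ✓
  (2) 4 > -6 ✓
  (3) y = 4, target 4 ✓ (first branch holds)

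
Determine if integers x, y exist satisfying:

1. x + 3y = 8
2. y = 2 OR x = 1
Yes

Take x = 2, y = 2. Substituting into each constraint:
  (1) 2 + 3(2) = 8 ✓
  (2) y = 2, target 2 ✓ (first branch holds)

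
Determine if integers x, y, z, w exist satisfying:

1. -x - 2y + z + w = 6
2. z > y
Yes

Take x = 0, y = -1, z = 0, w = 4. Substituting into each constraint:
  (1) 0 - 2(-1) + 0 + 4 = 6 ✓
  (2) 0 > -1 ✓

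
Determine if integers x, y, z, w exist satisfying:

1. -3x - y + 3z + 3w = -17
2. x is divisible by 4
Yes

Take x = 0, y = 2, z = -5, w = 0. Substituting into each constraint:
  (1) -3(0) + (-2) + 3(-5) + 3(0) = -17 ✓
  (2) 0 = 4 × 0, remainder 0 ✓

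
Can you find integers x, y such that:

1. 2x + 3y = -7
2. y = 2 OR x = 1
Yes

Take x = 1, y = -3. Substituting into each constraint:
  (1) 2(1) + 3(-3) = -7 ✓
  (2) x = 1, target 1 ✓ (second branch holds)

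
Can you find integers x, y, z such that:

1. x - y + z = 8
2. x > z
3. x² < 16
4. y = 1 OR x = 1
Yes

Take x = 1, y = -7, z = 0. Substituting into each constraint:
  (1) 1 + 7 + 0 = 8 ✓
  (2) 1 > 0 ✓
  (3) x² = (1)² = 1, and 1 < 16 ✓
  (4) x = 1, target 1 ✓ (second branch holds)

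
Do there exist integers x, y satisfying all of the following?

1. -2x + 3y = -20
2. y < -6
Yes

Take x = -2, y = -8. Substituting into each constraint:
  (1) -2(-2) + 3(-8) = -20 ✓
  (2) -8 < -6 ✓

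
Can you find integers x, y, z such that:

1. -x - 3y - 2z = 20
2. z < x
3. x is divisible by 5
Yes

Take x = 0, y = -6, z = -1. Substituting into each constraint:
  (1) 0 - 3(-6) - 2(-1) = 20 ✓
  (2) -1 < 0 ✓
  (3) 0 = 5 × 0, remainder 0 ✓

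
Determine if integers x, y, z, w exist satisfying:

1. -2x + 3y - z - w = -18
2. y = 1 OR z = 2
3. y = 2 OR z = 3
Yes

Take x = 0, y = 2, z = 2, w = 22. Substituting into each constraint:
  (1) -2(0) + 3(2) + (-2) + (-22) = -18 ✓
  (2) z = 2, target 2 ✓ (second branch holds)
  (3) y = 2, target 2 ✓ (first branch holds)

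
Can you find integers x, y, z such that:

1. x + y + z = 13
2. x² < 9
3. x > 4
No

A contradictory subset is {x² < 9, x > 4}. No integer assignment can satisfy these jointly:

  - x² < 9: restricts x to |x| ≤ 2
  - x > 4: bounds one variable relative to a constant

Direct contradiction: the bounds on x require x ≥ 5 and x ≤ 2 simultaneously, which is empty.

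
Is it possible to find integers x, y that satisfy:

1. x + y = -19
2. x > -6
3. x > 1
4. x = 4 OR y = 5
Yes

Take x = 4, y = -23. Substituting into each constraint:
  (1) 4 + (-23) = -19 ✓
  (2) 4 > -6 ✓
  (3) 4 > 1 ✓
  (4) x = 4, target 4 ✓ (first branch holds)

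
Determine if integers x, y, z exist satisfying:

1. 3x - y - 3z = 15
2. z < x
Yes

Take x = 0, y = -12, z = -1. Substituting into each constraint:
  (1) 3(0) + 12 - 3(-1) = 15 ✓
  (2) -1 < 0 ✓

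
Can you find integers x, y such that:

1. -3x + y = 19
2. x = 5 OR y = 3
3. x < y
Yes

Take x = 5, y = 34. Substituting into each constraint:
  (1) -3(5) + 34 = 19 ✓
  (2) x = 5, target 5 ✓ (first branch holds)
  (3) 5 < 34 ✓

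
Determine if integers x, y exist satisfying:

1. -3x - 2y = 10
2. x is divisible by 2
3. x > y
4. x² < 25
Yes

Take x = 0, y = -5. Substituting into each constraint:
  (1) -3(0) - 2(-5) = 10 ✓
  (2) 0 = 2 × 0, remainder 0 ✓
  (3) 0 > -5 ✓
  (4) x² = (0)² = 0, and 0 < 25 ✓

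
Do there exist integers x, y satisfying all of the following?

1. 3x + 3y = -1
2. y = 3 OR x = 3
No

Even the single constraint (3x + 3y = -1) is infeasible over the integers.

  - 3x + 3y = -1: every term on the left is divisible by 3, so the LHS ≡ 0 (mod 3), but the RHS -1 is not — no integer solution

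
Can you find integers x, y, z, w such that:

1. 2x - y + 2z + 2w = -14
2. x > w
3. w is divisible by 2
Yes

Take x = 1, y = 16, z = 0, w = 0. Substituting into each constraint:
  (1) 2(1) + (-16) + 2(0) + 2(0) = -14 ✓
  (2) 1 > 0 ✓
  (3) 0 = 2 × 0, remainder 0 ✓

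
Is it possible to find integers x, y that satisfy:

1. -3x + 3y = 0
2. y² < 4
Yes

Take x = 0, y = 0. Substituting into each constraint:
  (1) -3(0) + 3(0) = 0 ✓
  (2) y² = (0)² = 0, and 0 < 4 ✓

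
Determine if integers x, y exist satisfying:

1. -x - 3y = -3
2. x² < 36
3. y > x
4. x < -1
Yes

Take x = -3, y = 2. Substituting into each constraint:
  (1) 3 - 3(2) = -3 ✓
  (2) x² = (-3)² = 9, and 9 < 36 ✓
  (3) 2 > -3 ✓
  (4) -3 < -1 ✓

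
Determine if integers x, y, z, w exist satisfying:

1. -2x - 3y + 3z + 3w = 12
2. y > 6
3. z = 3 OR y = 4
Yes

Take x = -12, y = 7, z = 3, w = 0. Substituting into each constraint:
  (1) -2(-12) - 3(7) + 3(3) + 3(0) = 12 ✓
  (2) 7 > 6 ✓
  (3) z = 3, target 3 ✓ (first branch holds)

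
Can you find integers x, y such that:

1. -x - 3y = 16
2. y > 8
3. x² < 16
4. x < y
No

A contradictory subset is {-x - 3y = 16, y > 8, x² < 16}. No integer assignment can satisfy these jointly:

  - -x - 3y = 16: is a linear equation tying the variables together
  - y > 8: bounds one variable relative to a constant
  - x² < 16: restricts x to |x| ≤ 3

Range argument: with x ∈ [-3, 3], y ∈ [9, ∞], the left side of the equation is at most -24, but the right side is 16 > -24. No integer solution exists.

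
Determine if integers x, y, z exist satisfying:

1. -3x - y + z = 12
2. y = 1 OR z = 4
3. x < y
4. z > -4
Yes

Take x = -3, y = 1, z = 4. Substituting into each constraint:
  (1) -3(-3) + (-1) + 4 = 12 ✓
  (2) y = 1, target 1 ✓ (first branch holds)
  (3) -3 < 1 ✓
  (4) 4 > -4 ✓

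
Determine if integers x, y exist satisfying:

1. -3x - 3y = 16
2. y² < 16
No

Even the single constraint (-3x - 3y = 16) is infeasible over the integers.

  - -3x - 3y = 16: every term on the left is divisible by 3, so the LHS ≡ 0 (mod 3), but the RHS 16 is not — no integer solution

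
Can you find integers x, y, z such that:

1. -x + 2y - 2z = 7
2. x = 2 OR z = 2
Yes

Take x = 3, y = 7, z = 2. Substituting into each constraint:
  (1) (-3) + 2(7) - 2(2) = 7 ✓
  (2) z = 2, target 2 ✓ (second branch holds)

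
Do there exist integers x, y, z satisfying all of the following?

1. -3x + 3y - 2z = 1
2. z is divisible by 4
Yes

Take x = 1, y = -4, z = -8. Substituting into each constraint:
  (1) -3(1) + 3(-4) - 2(-8) = 1 ✓
  (2) -8 = 4 × -2, remainder 0 ✓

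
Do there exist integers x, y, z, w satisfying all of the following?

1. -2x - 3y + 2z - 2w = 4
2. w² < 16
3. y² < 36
Yes

Take x = 0, y = 0, z = 2, w = 0. Substituting into each constraint:
  (1) -2(0) - 3(0) + 2(2) - 2(0) = 4 ✓
  (2) w² = (0)² = 0, and 0 < 16 ✓
  (3) y² = (0)² = 0, and 0 < 36 ✓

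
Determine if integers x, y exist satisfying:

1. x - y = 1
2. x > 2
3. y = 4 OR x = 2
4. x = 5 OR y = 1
Yes

Take x = 5, y = 4. Substituting into each constraint:
  (1) 5 + (-4) = 1 ✓
  (2) 5 > 2 ✓
  (3) y = 4, target 4 ✓ (first branch holds)
  (4) x = 5, target 5 ✓ (first branch holds)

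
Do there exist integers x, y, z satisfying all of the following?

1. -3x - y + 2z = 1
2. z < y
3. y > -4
Yes

Take x = -1, y = 0, z = -1. Substituting into each constraint:
  (1) -3(-1) + 0 + 2(-1) = 1 ✓
  (2) -1 < 0 ✓
  (3) 0 > -4 ✓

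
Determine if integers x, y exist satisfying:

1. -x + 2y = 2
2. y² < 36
Yes

Take x = 0, y = 1. Substituting into each constraint:
  (1) 0 + 2(1) = 2 ✓
  (2) y² = (1)² = 1, and 1 < 36 ✓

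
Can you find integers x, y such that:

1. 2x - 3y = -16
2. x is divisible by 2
Yes

Take x = -2, y = 4. Substituting into each constraint:
  (1) 2(-2) - 3(4) = -16 ✓
  (2) -2 = 2 × -1, remainder 0 ✓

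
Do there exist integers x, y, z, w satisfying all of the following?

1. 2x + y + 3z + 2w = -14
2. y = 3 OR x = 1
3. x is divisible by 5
Yes

Take x = 5, y = 3, z = -9, w = 0. Substituting into each constraint:
  (1) 2(5) + 3 + 3(-9) + 2(0) = -14 ✓
  (2) y = 3, target 3 ✓ (first branch holds)
  (3) 5 = 5 × 1, remainder 0 ✓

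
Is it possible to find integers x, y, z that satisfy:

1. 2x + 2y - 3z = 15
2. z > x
Yes

Take x = 0, y = 9, z = 1. Substituting into each constraint:
  (1) 2(0) + 2(9) - 3(1) = 15 ✓
  (2) 1 > 0 ✓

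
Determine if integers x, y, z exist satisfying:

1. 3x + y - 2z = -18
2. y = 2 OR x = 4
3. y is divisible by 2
Yes

Take x = 4, y = 0, z = 15. Substituting into each constraint:
  (1) 3(4) + 0 - 2(15) = -18 ✓
  (2) x = 4, target 4 ✓ (second branch holds)
  (3) 0 = 2 × 0, remainder 0 ✓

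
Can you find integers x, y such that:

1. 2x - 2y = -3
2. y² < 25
No

Even the single constraint (2x - 2y = -3) is infeasible over the integers.

  - 2x - 2y = -3: every term on the left is divisible by 2, so the LHS ≡ 0 (mod 2), but the RHS -3 is not — no integer solution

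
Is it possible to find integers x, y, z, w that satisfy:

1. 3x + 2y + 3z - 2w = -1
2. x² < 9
Yes

Take x = 0, y = 1, z = -1, w = 0. Substituting into each constraint:
  (1) 3(0) + 2(1) + 3(-1) - 2(0) = -1 ✓
  (2) x² = (0)² = 0, and 0 < 9 ✓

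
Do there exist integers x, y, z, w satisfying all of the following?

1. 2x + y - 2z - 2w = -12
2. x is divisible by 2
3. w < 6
Yes

Take x = 0, y = 0, z = 1, w = 5. Substituting into each constraint:
  (1) 2(0) + 0 - 2(1) - 2(5) = -12 ✓
  (2) 0 = 2 × 0, remainder 0 ✓
  (3) 5 < 6 ✓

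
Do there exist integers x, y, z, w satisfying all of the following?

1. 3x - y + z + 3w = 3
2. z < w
Yes

Take x = 0, y = 0, z = 0, w = 1. Substituting into each constraint:
  (1) 3(0) + 0 + 0 + 3(1) = 3 ✓
  (2) 0 < 1 ✓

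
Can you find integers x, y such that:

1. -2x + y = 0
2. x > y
Yes

Take x = -1, y = -2. Substituting into each constraint:
  (1) -2(-1) + (-2) = 0 ✓
  (2) -1 > -2 ✓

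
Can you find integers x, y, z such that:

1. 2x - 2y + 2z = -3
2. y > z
No

Even the single constraint (2x - 2y + 2z = -3) is infeasible over the integers.

  - 2x - 2y + 2z = -3: every term on the left is divisible by 2, so the LHS ≡ 0 (mod 2), but the RHS -3 is not — no integer solution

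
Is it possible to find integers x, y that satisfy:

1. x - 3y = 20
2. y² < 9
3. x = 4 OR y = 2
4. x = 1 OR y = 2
Yes

Take x = 26, y = 2. Substituting into each constraint:
  (1) 26 - 3(2) = 20 ✓
  (2) y² = (2)² = 4, and 4 < 9 ✓
  (3) y = 2, target 2 ✓ (second branch holds)
  (4) y = 2, target 2 ✓ (second branch holds)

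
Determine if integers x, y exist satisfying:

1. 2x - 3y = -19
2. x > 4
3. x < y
Yes

Take x = 7, y = 11. Substituting into each constraint:
  (1) 2(7) - 3(11) = -19 ✓
  (2) 7 > 4 ✓
  (3) 7 < 11 ✓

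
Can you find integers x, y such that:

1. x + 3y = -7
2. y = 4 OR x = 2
Yes

Take x = -19, y = 4. Substituting into each constraint:
  (1) (-19) + 3(4) = -7 ✓
  (2) y = 4, target 4 ✓ (first branch holds)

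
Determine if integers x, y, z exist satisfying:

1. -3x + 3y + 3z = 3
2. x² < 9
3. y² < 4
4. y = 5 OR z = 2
Yes

Take x = 1, y = 0, z = 2. Substituting into each constraint:
  (1) -3(1) + 3(0) + 3(2) = 3 ✓
  (2) x² = (1)² = 1, and 1 < 9 ✓
  (3) y² = (0)² = 0, and 0 < 4 ✓
  (4) z = 2, target 2 ✓ (second branch holds)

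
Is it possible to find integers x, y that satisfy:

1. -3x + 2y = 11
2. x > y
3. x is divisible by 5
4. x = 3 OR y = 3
No

A contradictory subset is {-3x + 2y = 11, x > y, x = 3 OR y = 3}. No integer assignment can satisfy these jointly:

  - -3x + 2y = 11: is a linear equation tying the variables together
  - x > y: bounds one variable relative to another variable
  - x = 3 OR y = 3: forces a choice: either x = 3 or y = 3

Split on the disjunction (x = 3 OR y = 3):
  • If x = 3: the equation forces y = 10, giving (x, y) = (3, 10), which violates x > y.
  • If y = 3: with y = 3, every remaining term of the linear equation is divisible by 3, so the left side is ≡ 0 (mod 3); but the right side 5 ≡ 2 (mod 3). No integers can satisfy it.
Both branches are infeasible, so the system has no integer solution.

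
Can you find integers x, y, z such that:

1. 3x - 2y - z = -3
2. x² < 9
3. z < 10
Yes

Take x = 0, y = 1, z = 1. Substituting into each constraint:
  (1) 3(0) - 2(1) + (-1) = -3 ✓
  (2) x² = (0)² = 0, and 0 < 9 ✓
  (3) 1 < 10 ✓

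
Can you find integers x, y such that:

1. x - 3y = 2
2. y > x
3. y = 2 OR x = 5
No

The full constraint system is jointly infeasible over the integers. Each constraint and what it forces:

  - x - 3y = 2: is a linear equation tying the variables together
  - y > x: bounds one variable relative to another variable
  - y = 2 OR x = 5: forces a choice: either y = 2 or x = 5

Split on the disjunction (y = 2 OR x = 5):
  • If y = 2: the equation forces x = 8, giving (y, x) = (2, 8), which violates y > x.
  • If x = 5: the equation forces y = 1, giving (x, y) = (5, 1), which violates y > x.
Both branches are infeasible, so the system has no integer solution.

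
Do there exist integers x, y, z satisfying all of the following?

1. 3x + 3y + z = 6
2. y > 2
Yes

Take x = -1, y = 3, z = 0. Substituting into each constraint:
  (1) 3(-1) + 3(3) + 0 = 6 ✓
  (2) 3 > 2 ✓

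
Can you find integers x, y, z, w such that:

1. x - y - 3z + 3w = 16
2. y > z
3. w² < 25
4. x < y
Yes

Take x = -7, y = -5, z = -6, w = 0. Substituting into each constraint:
  (1) (-7) + 5 - 3(-6) + 3(0) = 16 ✓
  (2) -5 > -6 ✓
  (3) w² = (0)² = 0, and 0 < 25 ✓
  (4) -7 < -5 ✓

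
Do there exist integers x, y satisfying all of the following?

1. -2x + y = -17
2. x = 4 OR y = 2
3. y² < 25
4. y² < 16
No

A contradictory subset is {-2x + y = -17, x = 4 OR y = 2, y² < 16}. No integer assignment can satisfy these jointly:

  - -2x + y = -17: is a linear equation tying the variables together
  - x = 4 OR y = 2: forces a choice: either x = 4 or y = 2
  - y² < 16: restricts y to |y| ≤ 3

Split on the disjunction (x = 4 OR y = 2):
  • If x = 4: the equation forces y = -9, but y² < 16 requires |y| ≤ 3.
  • If y = 2: with y = 2, every remaining term of the linear equation is divisible by 2, so the left side is ≡ 0 (mod 2); but the right side -19 ≡ 1 (mod 2). No integers can satisfy it.
Both branches are infeasible, so the system has no integer solution.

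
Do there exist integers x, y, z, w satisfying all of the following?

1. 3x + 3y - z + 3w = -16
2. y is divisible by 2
Yes

Take x = 0, y = 0, z = 1, w = -5. Substituting into each constraint:
  (1) 3(0) + 3(0) + (-1) + 3(-5) = -16 ✓
  (2) 0 = 2 × 0, remainder 0 ✓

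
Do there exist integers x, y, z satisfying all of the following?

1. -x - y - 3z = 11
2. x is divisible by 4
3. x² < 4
Yes

Take x = 0, y = 1, z = -4. Substituting into each constraint:
  (1) 0 + (-1) - 3(-4) = 11 ✓
  (2) 0 = 4 × 0, remainder 0 ✓
  (3) x² = (0)² = 0, and 0 < 4 ✓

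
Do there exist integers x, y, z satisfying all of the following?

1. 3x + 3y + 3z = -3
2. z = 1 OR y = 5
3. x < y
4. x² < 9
Yes

Take x = -1, y = 5, z = -5. Substituting into each constraint:
  (1) 3(-1) + 3(5) + 3(-5) = -3 ✓
  (2) y = 5, target 5 ✓ (second branch holds)
  (3) -1 < 5 ✓
  (4) x² = (-1)² = 1, and 1 < 9 ✓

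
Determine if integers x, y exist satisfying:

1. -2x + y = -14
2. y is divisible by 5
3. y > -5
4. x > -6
Yes

Take x = 7, y = 0. Substituting into each constraint:
  (1) -2(7) + 0 = -14 ✓
  (2) 0 = 5 × 0, remainder 0 ✓
  (3) 0 > -5 ✓
  (4) 7 > -6 ✓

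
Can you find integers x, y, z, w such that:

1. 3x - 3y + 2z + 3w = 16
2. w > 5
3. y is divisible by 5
Yes

Take x = -2, y = 0, z = 2, w = 6. Substituting into each constraint:
  (1) 3(-2) - 3(0) + 2(2) + 3(6) = 16 ✓
  (2) 6 > 5 ✓
  (3) 0 = 5 × 0, remainder 0 ✓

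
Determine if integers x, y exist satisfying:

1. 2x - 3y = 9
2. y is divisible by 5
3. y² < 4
No

The full constraint system is jointly infeasible over the integers. Each constraint and what it forces:

  - 2x - 3y = 9: is a linear equation tying the variables together
  - y is divisible by 5: restricts y to multiples of 5
  - y² < 4: restricts y to |y| ≤ 1

The bounds confine y to {0} with 5 | y. For each value, substitute into the equation:
  • y = 0: the equation gives 2x = 9, so x would not be an integer.
Every case fails, so no integer solution exists.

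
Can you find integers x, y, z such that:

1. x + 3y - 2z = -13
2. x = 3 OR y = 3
Yes

Take x = 0, y = 3, z = 11. Substituting into each constraint:
  (1) 0 + 3(3) - 2(11) = -13 ✓
  (2) y = 3, target 3 ✓ (second branch holds)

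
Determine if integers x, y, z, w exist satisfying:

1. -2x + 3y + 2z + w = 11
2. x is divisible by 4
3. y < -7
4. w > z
Yes

Take x = 0, y = -8, z = 11, w = 13. Substituting into each constraint:
  (1) -2(0) + 3(-8) + 2(11) + 13 = 11 ✓
  (2) 0 = 4 × 0, remainder 0 ✓
  (3) -8 < -7 ✓
  (4) 13 > 11 ✓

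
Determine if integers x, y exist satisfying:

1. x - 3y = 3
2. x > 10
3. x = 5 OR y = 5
Yes

Take x = 18, y = 5. Substituting into each constraint:
  (1) 18 - 3(5) = 3 ✓
  (2) 18 > 10 ✓
  (3) y = 5, target 5 ✓ (second branch holds)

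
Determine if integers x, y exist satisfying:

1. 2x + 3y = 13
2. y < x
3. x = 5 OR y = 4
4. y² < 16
Yes

Take x = 5, y = 1. Substituting into each constraint:
  (1) 2(5) + 3(1) = 13 ✓
  (2) 1 < 5 ✓
  (3) x = 5, target 5 ✓ (first branch holds)
  (4) y² = (1)² = 1, and 1 < 16 ✓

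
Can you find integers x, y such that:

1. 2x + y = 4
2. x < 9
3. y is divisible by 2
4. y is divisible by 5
Yes

Take x = 2, y = 0. Substituting into each constraint:
  (1) 2(2) + 0 = 4 ✓
  (2) 2 < 9 ✓
  (3) 0 = 2 × 0, remainder 0 ✓
  (4) 0 = 5 × 0, remainder 0 ✓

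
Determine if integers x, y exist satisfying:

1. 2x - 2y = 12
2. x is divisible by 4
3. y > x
No

A contradictory subset is {2x - 2y = 12, y > x}. No integer assignment can satisfy these jointly:

  - 2x - 2y = 12: is a linear equation tying the variables together
  - y > x: bounds one variable relative to another variable

From the equation, x − y = 6, i.e. y − x = -6; but y > x requires y − x ≥ 1. Contradiction.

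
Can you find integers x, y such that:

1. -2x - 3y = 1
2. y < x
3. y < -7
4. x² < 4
No

A contradictory subset is {-2x - 3y = 1, y < -7, x² < 4}. No integer assignment can satisfy these jointly:

  - -2x - 3y = 1: is a linear equation tying the variables together
  - y < -7: bounds one variable relative to a constant
  - x² < 4: restricts x to |x| ≤ 1

Range argument: with x ∈ [-1, 1], y ∈ [−∞, -8], the left side of the equation is at least 22, but the right side is 1 < 22. No integer solution exists.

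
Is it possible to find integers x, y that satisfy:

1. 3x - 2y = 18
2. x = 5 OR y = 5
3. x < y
No

The full constraint system is jointly infeasible over the integers. Each constraint and what it forces:

  - 3x - 2y = 18: is a linear equation tying the variables together
  - x = 5 OR y = 5: forces a choice: either x = 5 or y = 5
  - x < y: bounds one variable relative to another variable

Split on the disjunction (x = 5 OR y = 5):
  • If x = 5: with x = 5, every remaining term of the linear equation is divisible by 2, so the left side is ≡ 0 (mod 2); but the right side 3 ≡ 1 (mod 2). No integers can satisfy it.
  • If y = 5: with y = 5, every remaining term of the linear equation is divisible by 3, so the left side is ≡ 0 (mod 3); but the right side 28 ≡ 1 (mod 3). No integers can satisfy it.
Both branches are infeasible, so the system has no integer solution.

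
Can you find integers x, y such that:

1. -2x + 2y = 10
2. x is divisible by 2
Yes

Take x = 0, y = 5. Substituting into each constraint:
  (1) -2(0) + 2(5) = 10 ✓
  (2) 0 = 2 × 0, remainder 0 ✓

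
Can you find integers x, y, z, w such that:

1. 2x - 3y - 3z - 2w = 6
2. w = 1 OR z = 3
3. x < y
Yes

Take x = -2, y = -1, z = 3, w = -8. Substituting into each constraint:
  (1) 2(-2) - 3(-1) - 3(3) - 2(-8) = 6 ✓
  (2) z = 3, target 3 ✓ (second branch holds)
  (3) -2 < -1 ✓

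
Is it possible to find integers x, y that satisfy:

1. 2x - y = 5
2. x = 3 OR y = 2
Yes

Take x = 3, y = 1. Substituting into each constraint:
  (1) 2(3) + (-1) = 5 ✓
  (2) x = 3, target 3 ✓ (first branch holds)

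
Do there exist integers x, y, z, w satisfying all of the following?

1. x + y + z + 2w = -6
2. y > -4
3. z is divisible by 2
Yes

Take x = -3, y = -3, z = 0, w = 0. Substituting into each constraint:
  (1) (-3) + (-3) + 0 + 2(0) = -6 ✓
  (2) -3 > -4 ✓
  (3) 0 = 2 × 0, remainder 0 ✓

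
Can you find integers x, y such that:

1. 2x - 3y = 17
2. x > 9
Yes

Take x = 10, y = 1. Substituting into each constraint:
  (1) 2(10) - 3(1) = 17 ✓
  (2) 10 > 9 ✓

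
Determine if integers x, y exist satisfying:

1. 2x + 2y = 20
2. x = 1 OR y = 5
Yes

Take x = 1, y = 9. Substituting into each constraint:
  (1) 2(1) + 2(9) = 20 ✓
  (2) x = 1, target 1 ✓ (first branch holds)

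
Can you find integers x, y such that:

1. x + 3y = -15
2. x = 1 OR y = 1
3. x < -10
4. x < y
Yes

Take x = -18, y = 1. Substituting into each constraint:
  (1) (-18) + 3(1) = -15 ✓
  (2) y = 1, target 1 ✓ (second branch holds)
  (3) -18 < -10 ✓
  (4) -18 < 1 ✓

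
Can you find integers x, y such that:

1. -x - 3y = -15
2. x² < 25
Yes

Take x = 0, y = 5. Substituting into each constraint:
  (1) 0 - 3(5) = -15 ✓
  (2) x² = (0)² = 0, and 0 < 25 ✓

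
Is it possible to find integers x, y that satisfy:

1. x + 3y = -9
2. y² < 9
Yes

Take x = -9, y = 0. Substituting into each constraint:
  (1) (-9) + 3(0) = -9 ✓
  (2) y² = (0)² = 0, and 0 < 9 ✓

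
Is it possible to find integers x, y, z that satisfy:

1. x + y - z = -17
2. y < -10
Yes

Take x = 0, y = -11, z = 6. Substituting into each constraint:
  (1) 0 + (-11) + (-6) = -17 ✓
  (2) -11 < -10 ✓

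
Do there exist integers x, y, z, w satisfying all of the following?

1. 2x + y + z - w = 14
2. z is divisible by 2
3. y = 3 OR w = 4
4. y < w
Yes

Take x = 8, y = 3, z = 0, w = 5. Substituting into each constraint:
  (1) 2(8) + 3 + 0 + (-5) = 14 ✓
  (2) 0 = 2 × 0, remainder 0 ✓
  (3) y = 3, target 3 ✓ (first branch holds)
  (4) 3 < 5 ✓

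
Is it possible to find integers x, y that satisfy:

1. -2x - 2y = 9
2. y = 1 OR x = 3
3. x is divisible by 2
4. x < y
No

Even the single constraint (-2x - 2y = 9) is infeasible over the integers.

  - -2x - 2y = 9: every term on the left is divisible by 2, so the LHS ≡ 0 (mod 2), but the RHS 9 is not — no integer solution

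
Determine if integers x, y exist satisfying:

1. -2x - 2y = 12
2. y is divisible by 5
Yes

Take x = -6, y = 0. Substituting into each constraint:
  (1) -2(-6) - 2(0) = 12 ✓
  (2) 0 = 5 × 0, remainder 0 ✓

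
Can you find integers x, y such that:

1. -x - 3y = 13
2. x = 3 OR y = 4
Yes

Take x = -25, y = 4. Substituting into each constraint:
  (1) 25 - 3(4) = 13 ✓
  (2) y = 4, target 4 ✓ (second branch holds)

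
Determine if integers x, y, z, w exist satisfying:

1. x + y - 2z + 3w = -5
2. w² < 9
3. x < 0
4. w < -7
No

A contradictory subset is {w² < 9, w < -7}. No integer assignment can satisfy these jointly:

  - w² < 9: restricts w to |w| ≤ 2
  - w < -7: bounds one variable relative to a constant

Direct contradiction: the bounds on w require w ≥ -2 and w ≤ -8 simultaneously, which is empty.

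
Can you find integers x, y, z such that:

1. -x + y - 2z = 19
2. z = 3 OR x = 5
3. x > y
Yes

Take x = 5, y = 4, z = -10. Substituting into each constraint:
  (1) (-5) + 4 - 2(-10) = 19 ✓
  (2) x = 5, target 5 ✓ (second branch holds)
  (3) 5 > 4 ✓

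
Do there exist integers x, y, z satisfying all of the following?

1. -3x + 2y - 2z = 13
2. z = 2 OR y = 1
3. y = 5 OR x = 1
Yes

Take x = 1, y = 1, z = -7. Substituting into each constraint:
  (1) -3(1) + 2(1) - 2(-7) = 13 ✓
  (2) y = 1, target 1 ✓ (second branch holds)
  (3) x = 1, target 1 ✓ (second branch holds)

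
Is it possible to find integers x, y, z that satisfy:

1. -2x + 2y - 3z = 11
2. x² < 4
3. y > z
Yes

Take x = 0, y = -8, z = -9. Substituting into each constraint:
  (1) -2(0) + 2(-8) - 3(-9) = 11 ✓
  (2) x² = (0)² = 0, and 0 < 4 ✓
  (3) -8 > -9 ✓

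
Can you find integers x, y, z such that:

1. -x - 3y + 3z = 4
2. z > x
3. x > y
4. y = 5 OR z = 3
Yes

Take x = 8, y = 5, z = 9. Substituting into each constraint:
  (1) (-8) - 3(5) + 3(9) = 4 ✓
  (2) 9 > 8 ✓
  (3) 8 > 5 ✓
  (4) y = 5, target 5 ✓ (first branch holds)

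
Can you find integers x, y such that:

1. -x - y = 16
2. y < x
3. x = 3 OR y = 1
Yes

Take x = 3, y = -19. Substituting into each constraint:
  (1) (-3) + 19 = 16 ✓
  (2) -19 < 3 ✓
  (3) x = 3, target 3 ✓ (first branch holds)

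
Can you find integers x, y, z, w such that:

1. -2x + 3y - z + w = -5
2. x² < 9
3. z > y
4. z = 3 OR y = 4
Yes

Take x = -1, y = 2, z = 3, w = -10. Substituting into each constraint:
  (1) -2(-1) + 3(2) + (-3) + (-10) = -5 ✓
  (2) x² = (-1)² = 1, and 1 < 9 ✓
  (3) 3 > 2 ✓
  (4) z = 3, target 3 ✓ (first branch holds)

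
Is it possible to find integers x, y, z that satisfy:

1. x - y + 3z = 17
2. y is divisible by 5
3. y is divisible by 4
Yes

Take x = 17, y = 0, z = 0. Substituting into each constraint:
  (1) 17 + 0 + 3(0) = 17 ✓
  (2) 0 = 5 × 0, remainder 0 ✓
  (3) 0 = 4 × 0, remainder 0 ✓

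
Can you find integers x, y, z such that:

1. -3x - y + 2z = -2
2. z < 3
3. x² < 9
Yes

Take x = 0, y = 2, z = 0. Substituting into each constraint:
  (1) -3(0) + (-2) + 2(0) = -2 ✓
  (2) 0 < 3 ✓
  (3) x² = (0)² = 0, and 0 < 9 ✓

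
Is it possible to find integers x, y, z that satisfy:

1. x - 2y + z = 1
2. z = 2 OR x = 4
Yes

Take x = 4, y = 0, z = -3. Substituting into each constraint:
  (1) 4 - 2(0) + (-3) = 1 ✓
  (2) x = 4, target 4 ✓ (second branch holds)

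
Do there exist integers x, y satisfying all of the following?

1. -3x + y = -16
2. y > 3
Yes

Take x = 7, y = 5. Substituting into each constraint:
  (1) -3(7) + 5 = -16 ✓
  (2) 5 > 3 ✓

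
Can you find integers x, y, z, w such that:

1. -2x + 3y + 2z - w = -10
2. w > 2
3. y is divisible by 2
Yes

Take x = 3, y = 0, z = 0, w = 4. Substituting into each constraint:
  (1) -2(3) + 3(0) + 2(0) + (-4) = -10 ✓
  (2) 4 > 2 ✓
  (3) 0 = 2 × 0, remainder 0 ✓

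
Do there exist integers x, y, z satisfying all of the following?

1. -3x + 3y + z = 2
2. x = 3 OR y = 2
Yes

Take x = 3, y = 0, z = 11. Substituting into each constraint:
  (1) -3(3) + 3(0) + 11 = 2 ✓
  (2) x = 3, target 3 ✓ (first branch holds)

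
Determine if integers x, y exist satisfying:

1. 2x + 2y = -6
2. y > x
Yes

Take x = -2, y = -1. Substituting into each constraint:
  (1) 2(-2) + 2(-1) = -6 ✓
  (2) -1 > -2 ✓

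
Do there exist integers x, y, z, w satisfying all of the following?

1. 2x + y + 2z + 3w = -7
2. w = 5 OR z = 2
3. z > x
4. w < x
Yes

Take x = 1, y = -13, z = 2, w = 0. Substituting into each constraint:
  (1) 2(1) + (-13) + 2(2) + 3(0) = -7 ✓
  (2) z = 2, target 2 ✓ (second branch holds)
  (3) 2 > 1 ✓
  (4) 0 < 1 ✓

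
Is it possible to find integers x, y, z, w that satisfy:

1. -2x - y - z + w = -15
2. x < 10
Yes

Take x = 0, y = 0, z = 0, w = -15. Substituting into each constraint:
  (1) -2(0) + 0 + 0 + (-15) = -15 ✓
  (2) 0 < 10 ✓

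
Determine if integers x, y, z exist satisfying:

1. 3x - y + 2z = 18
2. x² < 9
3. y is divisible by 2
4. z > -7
Yes

Take x = 2, y = 0, z = 6. Substituting into each constraint:
  (1) 3(2) + 0 + 2(6) = 18 ✓
  (2) x² = (2)² = 4, and 4 < 9 ✓
  (3) 0 = 2 × 0, remainder 0 ✓
  (4) 6 > -7 ✓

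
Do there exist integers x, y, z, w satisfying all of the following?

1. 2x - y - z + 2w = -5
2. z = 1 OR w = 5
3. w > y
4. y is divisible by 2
Yes

Take x = -8, y = 0, z = -1, w = 5. Substituting into each constraint:
  (1) 2(-8) + 0 + 1 + 2(5) = -5 ✓
  (2) w = 5, target 5 ✓ (second branch holds)
  (3) 5 > 0 ✓
  (4) 0 = 2 × 0, remainder 0 ✓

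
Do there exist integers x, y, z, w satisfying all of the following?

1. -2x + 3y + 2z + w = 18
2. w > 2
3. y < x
Yes

Take x = 0, y = -1, z = 9, w = 3. Substituting into each constraint:
  (1) -2(0) + 3(-1) + 2(9) + 3 = 18 ✓
  (2) 3 > 2 ✓
  (3) -1 < 0 ✓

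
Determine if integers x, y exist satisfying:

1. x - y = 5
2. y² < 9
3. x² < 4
No

The full constraint system is jointly infeasible over the integers. Each constraint and what it forces:

  - x - y = 5: is a linear equation tying the variables together
  - y² < 9: restricts y to |y| ≤ 2
  - x² < 4: restricts x to |x| ≤ 1

Range argument: with x ∈ [-1, 1], y ∈ [-2, 2], the left side of the equation is at most 3, but the right side is 5 > 3. No integer solution exists.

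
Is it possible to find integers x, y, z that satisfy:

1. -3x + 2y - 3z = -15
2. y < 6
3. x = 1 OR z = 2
Yes

Take x = -1, y = -6, z = 2. Substituting into each constraint:
  (1) -3(-1) + 2(-6) - 3(2) = -15 ✓
  (2) -6 < 6 ✓
  (3) z = 2, target 2 ✓ (second branch holds)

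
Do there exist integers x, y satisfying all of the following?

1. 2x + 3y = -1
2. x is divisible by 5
Yes

Take x = -5, y = 3. Substituting into each constraint:
  (1) 2(-5) + 3(3) = -1 ✓
  (2) -5 = 5 × -1, remainder 0 ✓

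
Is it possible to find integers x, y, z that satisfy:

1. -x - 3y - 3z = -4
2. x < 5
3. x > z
Yes

Take x = 1, y = 1, z = 0. Substituting into each constraint:
  (1) (-1) - 3(1) - 3(0) = -4 ✓
  (2) 1 < 5 ✓
  (3) 1 > 0 ✓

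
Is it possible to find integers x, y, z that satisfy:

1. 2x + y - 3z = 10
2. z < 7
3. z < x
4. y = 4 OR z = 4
Yes

Take x = 10, y = 2, z = 4. Substituting into each constraint:
  (1) 2(10) + 2 - 3(4) = 10 ✓
  (2) 4 < 7 ✓
  (3) 4 < 10 ✓
  (4) z = 4, target 4 ✓ (second branch holds)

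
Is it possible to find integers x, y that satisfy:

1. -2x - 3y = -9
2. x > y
Yes

Take x = 3, y = 1. Substituting into each constraint:
  (1) -2(3) - 3(1) = -9 ✓
  (2) 3 > 1 ✓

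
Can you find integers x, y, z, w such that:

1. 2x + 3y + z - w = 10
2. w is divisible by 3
Yes

Take x = 0, y = 0, z = 10, w = 0. Substituting into each constraint:
  (1) 2(0) + 3(0) + 10 + 0 = 10 ✓
  (2) 0 = 3 × 0, remainder 0 ✓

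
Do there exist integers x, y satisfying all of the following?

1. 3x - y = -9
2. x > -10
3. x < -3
Yes

Take x = -4, y = -3. Substituting into each constraint:
  (1) 3(-4) + 3 = -9 ✓
  (2) -4 > -10 ✓
  (3) -4 < -3 ✓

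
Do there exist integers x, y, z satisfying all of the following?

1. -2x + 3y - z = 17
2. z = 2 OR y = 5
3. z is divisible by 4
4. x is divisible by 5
Yes

Take x = -5, y = 5, z = 8. Substituting into each constraint:
  (1) -2(-5) + 3(5) + (-8) = 17 ✓
  (2) y = 5, target 5 ✓ (second branch holds)
  (3) 8 = 4 × 2, remainder 0 ✓
  (4) -5 = 5 × -1, remainder 0 ✓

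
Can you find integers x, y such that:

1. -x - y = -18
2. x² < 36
Yes

Take x = 0, y = 18. Substituting into each constraint:
  (1) 0 + (-18) = -18 ✓
  (2) x² = (0)² = 0, and 0 < 36 ✓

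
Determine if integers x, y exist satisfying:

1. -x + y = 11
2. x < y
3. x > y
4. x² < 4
No

A contradictory subset is {x < y, x > y}. No integer assignment can satisfy these jointly:

  - x < y: bounds one variable relative to another variable
  - x > y: bounds one variable relative to another variable

Direct contradiction: y > x and x > y cannot both hold.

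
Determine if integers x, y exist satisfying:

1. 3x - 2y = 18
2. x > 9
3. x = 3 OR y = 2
No

The full constraint system is jointly infeasible over the integers. Each constraint and what it forces:

  - 3x - 2y = 18: is a linear equation tying the variables together
  - x > 9: bounds one variable relative to a constant
  - x = 3 OR y = 2: forces a choice: either x = 3 or y = 2

Split on the disjunction (x = 3 OR y = 2):
  • If x = 3: this contradicts the bound x ≥ 10.
  • If y = 2: with y = 2, every remaining term of the linear equation is divisible by 3, so the left side is ≡ 0 (mod 3); but the right side 22 ≡ 1 (mod 3). No integers can satisfy it.
Both branches are infeasible, so the system has no integer solution.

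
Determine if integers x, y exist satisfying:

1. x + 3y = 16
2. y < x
Yes

Take x = 7, y = 3. Substituting into each constraint:
  (1) 7 + 3(3) = 16 ✓
  (2) 3 < 7 ✓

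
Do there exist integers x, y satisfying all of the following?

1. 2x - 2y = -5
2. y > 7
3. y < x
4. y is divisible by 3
No

Even the single constraint (2x - 2y = -5) is infeasible over the integers.

  - 2x - 2y = -5: every term on the left is divisible by 2, so the LHS ≡ 0 (mod 2), but the RHS -5 is not — no integer solution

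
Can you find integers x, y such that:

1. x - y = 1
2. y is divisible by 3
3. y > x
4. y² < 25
No

A contradictory subset is {x - y = 1, y > x}. No integer assignment can satisfy these jointly:

  - x - y = 1: is a linear equation tying the variables together
  - y > x: bounds one variable relative to another variable

From the equation, x − y = 1, i.e. y − x = -1; but y > x requires y − x ≥ 1. Contradiction.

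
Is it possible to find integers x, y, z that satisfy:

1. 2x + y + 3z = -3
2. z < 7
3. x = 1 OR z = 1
Yes

Take x = 0, y = -6, z = 1. Substituting into each constraint:
  (1) 2(0) + (-6) + 3(1) = -3 ✓
  (2) 1 < 7 ✓
  (3) z = 1, target 1 ✓ (second branch holds)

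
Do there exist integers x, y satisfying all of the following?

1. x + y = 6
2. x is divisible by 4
Yes

Take x = 0, y = 6. Substituting into each constraint:
  (1) 0 + 6 = 6 ✓
  (2) 0 = 4 × 0, remainder 0 ✓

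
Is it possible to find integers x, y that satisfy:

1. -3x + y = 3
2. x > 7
Yes

Take x = 8, y = 27. Substituting into each constraint:
  (1) -3(8) + 27 = 3 ✓
  (2) 8 > 7 ✓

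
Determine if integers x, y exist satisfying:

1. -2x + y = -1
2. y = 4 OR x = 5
Yes

Take x = 5, y = 9. Substituting into each constraint:
  (1) -2(5) + 9 = -1 ✓
  (2) x = 5, target 5 ✓ (second branch holds)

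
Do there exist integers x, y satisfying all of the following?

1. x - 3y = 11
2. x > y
Yes

Take x = 11, y = 0. Substituting into each constraint:
  (1) 11 - 3(0) = 11 ✓
  (2) 11 > 0 ✓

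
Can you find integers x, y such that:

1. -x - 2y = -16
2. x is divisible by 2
Yes

Take x = 0, y = 8. Substituting into each constraint:
  (1) 0 - 2(8) = -16 ✓
  (2) 0 = 2 × 0, remainder 0 ✓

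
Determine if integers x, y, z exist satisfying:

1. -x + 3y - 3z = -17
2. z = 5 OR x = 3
Yes

Take x = 2, y = 0, z = 5. Substituting into each constraint:
  (1) (-2) + 3(0) - 3(5) = -17 ✓
  (2) z = 5, target 5 ✓ (first branch holds)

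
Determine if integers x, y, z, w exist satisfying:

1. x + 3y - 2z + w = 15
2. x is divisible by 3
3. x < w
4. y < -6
Yes

Take x = 0, y = -7, z = -17, w = 2. Substituting into each constraint:
  (1) 0 + 3(-7) - 2(-17) + 2 = 15 ✓
  (2) 0 = 3 × 0, remainder 0 ✓
  (3) 0 < 2 ✓
  (4) -7 < -6 ✓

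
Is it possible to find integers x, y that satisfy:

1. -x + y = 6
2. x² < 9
Yes

Take x = 0, y = 6. Substituting into each constraint:
  (1) 0 + 6 = 6 ✓
  (2) x² = (0)² = 0, and 0 < 9 ✓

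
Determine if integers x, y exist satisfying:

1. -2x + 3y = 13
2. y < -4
Yes

Take x = -14, y = -5. Substituting into each constraint:
  (1) -2(-14) + 3(-5) = 13 ✓
  (2) -5 < -4 ✓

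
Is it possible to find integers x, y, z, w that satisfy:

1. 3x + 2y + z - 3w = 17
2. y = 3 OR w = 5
Yes

Take x = 3, y = 3, z = 2, w = 0. Substituting into each constraint:
  (1) 3(3) + 2(3) + 2 - 3(0) = 17 ✓
  (2) y = 3, target 3 ✓ (first branch holds)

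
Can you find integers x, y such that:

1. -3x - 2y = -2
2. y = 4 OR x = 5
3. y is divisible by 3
No

The full constraint system is jointly infeasible over the integers. Each constraint and what it forces:

  - -3x - 2y = -2: is a linear equation tying the variables together
  - y = 4 OR x = 5: forces a choice: either y = 4 or x = 5
  - y is divisible by 3: restricts y to multiples of 3

Modular obstruction: writing y = 3y', every remaining term of the linear equation is divisible by 3, so the left side is ≡ 0 (mod 3); but the right side -2 ≡ 1 (mod 3). No integers can satisfy it.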